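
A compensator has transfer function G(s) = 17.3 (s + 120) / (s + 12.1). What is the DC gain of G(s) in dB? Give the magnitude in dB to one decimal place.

44.7 dB

G(0) = 17.3 × 120 / 12.1 = 171.57
20 log₁₀(171.57) = 44.69 dB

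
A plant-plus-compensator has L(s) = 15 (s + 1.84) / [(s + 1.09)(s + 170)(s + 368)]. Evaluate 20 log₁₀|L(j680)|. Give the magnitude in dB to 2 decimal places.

-91.16 dB

|j680 + 1.84| = √(680² + 1.84²) = 680
|j680 + 1.09| = √(680² + 1.09²) = 680
|j680 + 170| = √(680² + 170²) = 700.9
|j680 + 368| = √(680² + 368²) = 773.2
|L(j680)| = 15 × 680 / (680 × 700.9 × 773.2) = 2.7678e-05
20 log₁₀(2.7678e-05) = -91.157 dB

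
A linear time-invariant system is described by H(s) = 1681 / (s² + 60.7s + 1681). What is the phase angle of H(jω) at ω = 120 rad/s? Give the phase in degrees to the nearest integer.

-150°

∠[(j120)² + 60.7(j120) + 1681] = ∠[-12719 + j7284] = 150.20°
∠H(j120) = −150.20° = -150.20°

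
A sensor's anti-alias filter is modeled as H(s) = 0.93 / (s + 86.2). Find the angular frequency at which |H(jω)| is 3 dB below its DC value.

For a single-pole low-pass, the −3 dB point is at the pole: ω = 86.2 rad/s.

86.2 rad/s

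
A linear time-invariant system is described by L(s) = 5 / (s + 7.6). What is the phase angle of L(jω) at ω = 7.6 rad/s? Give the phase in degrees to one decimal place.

∠(j7.6 + 7.6) = arctan(7.6/7.6) = 45.00°
∠L(j7.6) = −45.00° = -45.00°

-45.0°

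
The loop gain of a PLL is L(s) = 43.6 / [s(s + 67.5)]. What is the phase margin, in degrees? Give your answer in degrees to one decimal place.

Gain crossover: |L(jω)| = 1 at ω ≈ 0.646 rad/s.
∠L(j0.646) = −90° − arctan(0.646/67.5) ≈ -90.55°
PM = 180° + (-90.55°) = 89.45°

89.5°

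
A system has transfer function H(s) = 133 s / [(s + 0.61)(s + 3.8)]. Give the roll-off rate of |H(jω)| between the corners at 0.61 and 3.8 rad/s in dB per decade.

0 dB/decade

In this band the factors already past their corner are: 1 differentiator zero, pole at 0.61; net slope = 0 dB/decade.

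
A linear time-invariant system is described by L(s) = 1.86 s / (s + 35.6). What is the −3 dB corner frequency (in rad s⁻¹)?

For a single-pole high-pass, the −3 dB point is at the pole: ω = 35.6 rad s⁻¹.

35.6 rad s⁻¹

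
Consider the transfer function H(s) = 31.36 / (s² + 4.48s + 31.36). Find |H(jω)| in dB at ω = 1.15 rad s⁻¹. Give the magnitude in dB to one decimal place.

|(j1.15)² + 4.48(j1.15) + 31.36| = |30.038 + j5.152| = 30.48
|H(j1.15)| = 31.36 / 30.48 = 1.029
20 log₁₀(1.029) = 0.25 dB

0.2 dB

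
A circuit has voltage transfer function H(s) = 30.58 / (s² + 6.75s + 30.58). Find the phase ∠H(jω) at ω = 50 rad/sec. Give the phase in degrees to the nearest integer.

-172°

∠[(j50)² + 6.75(j50) + 30.58] = ∠[-2469.4 + j337.5] = 172.22°
∠H(j50) = −172.22° = -172.22°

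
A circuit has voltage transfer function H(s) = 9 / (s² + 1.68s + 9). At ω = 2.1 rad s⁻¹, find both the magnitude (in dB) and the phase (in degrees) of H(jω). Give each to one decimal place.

|(j2.1)² + 1.68(j2.1) + 9| = |4.59 + j3.528| = 5.789
|H(j2.1)| = 9 / 5.789 = 1.5546
20 log₁₀(1.5546) = 3.83 dB
∠[(j2.1)² + 1.68(j2.1) + 9] = ∠[4.59 + j3.528] = 37.55°
∠H(j2.1) = −37.55° = -37.55°

|H| = 3.8 dB, ∠H = -37.5°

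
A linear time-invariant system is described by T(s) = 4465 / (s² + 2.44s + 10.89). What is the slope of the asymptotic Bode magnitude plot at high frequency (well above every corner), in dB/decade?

-40 dB/decade

With 0 zeros and 2 poles, the high-frequency asymptotic slope is 20 × (0 − 2) = -40 dB/decade.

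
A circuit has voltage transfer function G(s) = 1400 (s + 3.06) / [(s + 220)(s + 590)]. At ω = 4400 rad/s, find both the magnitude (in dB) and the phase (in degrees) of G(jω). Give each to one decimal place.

|G| = -10.0 dB, ∠G = -79.5 deg

|j4400 + 3.06| = √(4400² + 3.06²) = 4400
|j4400 + 220| = √(4400² + 220²) = 4405
|j4400 + 590| = √(4400² + 590²) = 4439
|G(j4400)| = 1400 × 4400 / (4405 × 4439) = 0.31497
20 log₁₀(0.31497) = -10.03 dB
∠(j4400 + 3.06) = arctan(4400/3.06) = 89.96°
∠(j4400 + 220) = arctan(4400/220) = 87.14°
∠(j4400 + 590) = arctan(4400/590) = 82.36°
∠G(j4400) = 89.96° − (87.14° + 82.36°) = -79.54°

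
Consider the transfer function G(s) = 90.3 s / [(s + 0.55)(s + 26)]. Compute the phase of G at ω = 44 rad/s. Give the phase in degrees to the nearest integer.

∠(j44) = 90.00°
∠(j44 + 0.55) = arctan(44/0.55) = 89.28°
∠(j44 + 26) = arctan(44/26) = 59.42°
∠G(j44) = 90.00° − (89.28° + 59.42°) = -58.70°

-59°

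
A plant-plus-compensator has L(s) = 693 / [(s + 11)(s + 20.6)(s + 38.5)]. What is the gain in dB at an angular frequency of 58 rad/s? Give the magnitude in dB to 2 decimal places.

|j58 + 11| = √(58² + 11²) = 59.03
|j58 + 20.6| = √(58² + 20.6²) = 61.55
|j58 + 38.5| = √(58² + 38.5²) = 69.62
|L(j58)| = 693 / (59.03 × 61.55 × 69.62) = 0.0027397
20 log₁₀(0.0027397) = -51.246 dB

-51.25 dB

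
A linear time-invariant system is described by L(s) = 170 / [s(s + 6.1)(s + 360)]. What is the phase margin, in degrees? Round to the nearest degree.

Gain crossover: |L(jω)| = 1 at ω ≈ 0.0774 rad/sec.
∠L(j0.0774) = −90° − arctan(0.0774/6.1) − arctan(0.0774/360) ≈ -90.74°
PM = 180° + (-90.74°) = 89.26°

89 deg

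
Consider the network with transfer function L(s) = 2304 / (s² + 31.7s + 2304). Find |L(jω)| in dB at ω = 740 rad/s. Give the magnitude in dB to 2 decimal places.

|(j740)² + 31.7(j740) + 2304| = |-5.453e+05 + j23458| = 5.458e+05
|L(j740)| = 2304 / 5.458e+05 = 0.0042213
20 log₁₀(0.0042213) = -47.491 dB

-47.49 dB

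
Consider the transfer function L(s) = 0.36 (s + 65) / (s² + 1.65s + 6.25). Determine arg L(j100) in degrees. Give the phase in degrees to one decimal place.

-122.1°

∠(j100 + 65) = arctan(100/65) = 56.98°
∠[(j100)² + 1.65(j100) + 6.25] = ∠[-9993.8 + j165] = 179.05°
∠L(j100) = 56.98° − 179.05° = -122.08°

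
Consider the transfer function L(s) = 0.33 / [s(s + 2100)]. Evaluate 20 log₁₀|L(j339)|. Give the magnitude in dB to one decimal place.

|j339 + 2100| = √(339² + 2100²) = 2127
|j339| = 339
|L(j339)| = 0.33 / (2127 × 339) = 4.5762e-07
20 log₁₀(4.5762e-07) = -126.79 dB

-126.8 dB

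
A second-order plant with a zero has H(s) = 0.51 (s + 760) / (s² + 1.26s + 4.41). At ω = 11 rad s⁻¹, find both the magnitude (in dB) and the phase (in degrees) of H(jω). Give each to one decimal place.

|H| = 10.4 dB, ∠H = -172.4°

|j11 + 760| = √(11² + 760²) = 760.1
|(j11)² + 1.26(j11) + 4.41| = |-116.59 + j13.86| = 117.4
|H(j11)| = 0.51 × 760.1 / 117.4 = 3.3016
20 log₁₀(3.3016) = 10.37 dB
∠(j11 + 760) = arctan(11/760) = 0.83°
∠[(j11)² + 1.26(j11) + 4.41] = ∠[-116.59 + j13.86] = 173.22°
∠H(j11) = 0.83° − 173.22° = -172.39°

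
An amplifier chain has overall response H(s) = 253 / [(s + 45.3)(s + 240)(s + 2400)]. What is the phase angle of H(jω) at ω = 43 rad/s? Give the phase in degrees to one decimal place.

-54.7 deg

∠(j43 + 45.3) = arctan(43/45.3) = 43.51°
∠(j43 + 240) = arctan(43/240) = 10.16°
∠(j43 + 2400) = arctan(43/2400) = 1.03°
∠H(j43) = − (43.51° + 10.16° + 1.03°) = -54.69°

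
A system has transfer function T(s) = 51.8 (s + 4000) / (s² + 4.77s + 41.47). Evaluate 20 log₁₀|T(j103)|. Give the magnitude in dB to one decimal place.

|j103 + 4000| = √(103² + 4000²) = 4001
|(j103)² + 4.77(j103) + 41.47| = |-10568 + j491.31| = 1.058e+04
|T(j103)| = 51.8 × 4001 / 1.058e+04 = 19.593
20 log₁₀(19.593) = 25.84 dB

25.8 dB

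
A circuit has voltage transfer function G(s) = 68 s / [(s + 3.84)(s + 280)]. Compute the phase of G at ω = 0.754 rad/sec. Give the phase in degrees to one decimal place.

78.7°

∠(j0.754) = 90.00°
∠(j0.754 + 3.84) = arctan(0.754/3.84) = 11.11°
∠(j0.754 + 280) = arctan(0.754/280) = 0.15°
∠G(j0.754) = 90.00° − (11.11° + 0.15°) = 78.74°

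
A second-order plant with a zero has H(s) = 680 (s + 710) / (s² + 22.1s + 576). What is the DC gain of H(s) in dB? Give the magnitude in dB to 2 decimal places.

H(0) = 680 × 710 / 576 = 838.19
20 log₁₀(838.19) = 58.467 dB

58.47 dB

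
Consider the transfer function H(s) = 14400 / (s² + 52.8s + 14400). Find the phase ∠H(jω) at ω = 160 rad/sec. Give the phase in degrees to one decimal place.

-143.0°

∠[(j160)² + 52.8(j160) + 14400] = ∠[-11200 + j8448] = 142.97°
∠H(j160) = −142.97° = -142.97°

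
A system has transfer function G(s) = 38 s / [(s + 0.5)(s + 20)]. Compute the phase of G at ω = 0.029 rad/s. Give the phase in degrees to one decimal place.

86.6°

∠(j0.029) = 90.00°
∠(j0.029 + 0.5) = arctan(0.029/0.5) = 3.32°
∠(j0.029 + 20) = arctan(0.029/20) = 0.08°
∠G(j0.029) = 90.00° − (3.32° + 0.08°) = 86.60°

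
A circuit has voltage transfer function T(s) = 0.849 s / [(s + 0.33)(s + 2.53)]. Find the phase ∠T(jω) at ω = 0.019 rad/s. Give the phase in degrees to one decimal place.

∠(j0.019) = 90.00°
∠(j0.019 + 0.33) = arctan(0.019/0.33) = 3.30°
∠(j0.019 + 2.53) = arctan(0.019/2.53) = 0.43°
∠T(j0.019) = 90.00° − (3.30° + 0.43°) = 86.27°

86.3°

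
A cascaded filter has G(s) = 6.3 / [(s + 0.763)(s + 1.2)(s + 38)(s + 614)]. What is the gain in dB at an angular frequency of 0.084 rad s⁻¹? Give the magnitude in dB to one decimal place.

|j0.084 + 0.763| = √(0.084² + 0.763²) = 0.7676
|j0.084 + 1.2| = √(0.084² + 1.2²) = 1.203
|j0.084 + 38| = √(0.084² + 38²) = 38
|j0.084 + 614| = √(0.084² + 614²) = 614
|G(j0.084)| = 6.3 / (0.7676 × 1.203 × 38 × 614) = 0.00029242
20 log₁₀(0.00029242) = -70.68 dB

-70.7 dB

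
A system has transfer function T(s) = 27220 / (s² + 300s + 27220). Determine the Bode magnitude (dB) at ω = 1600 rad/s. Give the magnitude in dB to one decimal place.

|(j1600)² + 300(j1600) + 27220| = |-2.5328e+06 + j4.8e+05| = 2.578e+06
|T(j1600)| = 27220 / 2.578e+06 = 0.010559
20 log₁₀(0.010559) = -39.53 dB

-39.5 dB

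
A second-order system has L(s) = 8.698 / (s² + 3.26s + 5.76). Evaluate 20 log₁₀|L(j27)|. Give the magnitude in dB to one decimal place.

-38.5 dB

|(j27)² + 3.26(j27) + 5.76| = |-723.24 + j88.02| = 728.6
|L(j27)| = 8.698 / 728.6 = 0.011938
20 log₁₀(0.011938) = -38.46 dB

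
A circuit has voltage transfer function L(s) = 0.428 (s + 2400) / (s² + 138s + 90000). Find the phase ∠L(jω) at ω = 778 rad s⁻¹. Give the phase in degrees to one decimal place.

-150.3°

∠(j778 + 2400) = arctan(778/2400) = 17.96°
∠[(j778)² + 138(j778) + 90000] = ∠[-5.1528e+05 + j1.0736e+05] = 168.23°
∠L(j778) = 17.96° − 168.23° = -150.27°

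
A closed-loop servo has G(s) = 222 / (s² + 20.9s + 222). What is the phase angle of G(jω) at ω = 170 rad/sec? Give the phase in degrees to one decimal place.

-172.9 deg

∠[(j170)² + 20.9(j170) + 222] = ∠[-28678 + j3553] = 172.94°
∠G(j170) = −172.94° = -172.94°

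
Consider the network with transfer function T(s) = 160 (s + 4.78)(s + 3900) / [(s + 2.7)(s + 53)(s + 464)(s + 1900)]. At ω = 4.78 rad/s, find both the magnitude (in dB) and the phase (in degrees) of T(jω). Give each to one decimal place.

|j4.78 + 4.78| = √(4.78² + 4.78²) = 6.76
|j4.78 + 3900| = √(4.78² + 3900²) = 3900
|j4.78 + 2.7| = √(4.78² + 2.7²) = 5.49
|j4.78 + 53| = √(4.78² + 53²) = 53.22
|j4.78 + 464| = √(4.78² + 464²) = 464
|j4.78 + 1900| = √(4.78² + 1900²) = 1900
|T(j4.78)| = 160 × 6.76 × 3900 / (5.49 × 53.22 × 464 × 1900) = 0.016377
20 log₁₀(0.016377) = -35.72 dB
∠(j4.78 + 4.78) = arctan(4.78/4.78) = 45.00°
∠(j4.78 + 3900) = arctan(4.78/3900) = 0.07°
∠(j4.78 + 2.7) = arctan(4.78/2.7) = 60.54°
∠(j4.78 + 53) = arctan(4.78/53) = 5.15°
∠(j4.78 + 464) = arctan(4.78/464) = 0.59°
∠(j4.78 + 1900) = arctan(4.78/1900) = 0.14°
∠T(j4.78) = 45.00° + 0.07° − (60.54° + 5.15° + 0.59° + 0.14°) = -21.36°

|T| = -35.7 dB, ∠T = -21.4 deg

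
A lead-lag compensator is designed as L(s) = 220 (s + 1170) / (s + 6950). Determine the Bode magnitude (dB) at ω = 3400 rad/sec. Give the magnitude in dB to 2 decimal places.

40.19 dB

|j3400 + 1170| = √(3400² + 1170²) = 3596
|j3400 + 6950| = √(3400² + 6950²) = 7737
|L(j3400)| = 220 × 3596 / 7737 = 102.24
20 log₁₀(102.24) = 40.193 dB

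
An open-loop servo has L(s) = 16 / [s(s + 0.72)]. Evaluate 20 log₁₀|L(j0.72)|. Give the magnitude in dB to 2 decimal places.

26.78 dB

|j0.72 + 0.72| = √(0.72² + 0.72²) = 1.018
|j0.72| = 0.72
|L(j0.72)| = 16 / (1.018 × 0.72) = 21.824
20 log₁₀(21.824) = 26.779 dB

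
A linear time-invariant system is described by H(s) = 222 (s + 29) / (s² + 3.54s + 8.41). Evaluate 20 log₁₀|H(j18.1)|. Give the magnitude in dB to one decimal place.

27.4 dB

|j18.1 + 29| = √(18.1² + 29²) = 34.18
|(j18.1)² + 3.54(j18.1) + 8.41| = |-319.2 + j64.074| = 325.6
|H(j18.1)| = 222 × 34.18 / 325.6 = 23.31
20 log₁₀(23.31) = 27.35 dB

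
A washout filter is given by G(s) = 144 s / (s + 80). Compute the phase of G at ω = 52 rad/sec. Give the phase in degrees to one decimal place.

∠(j52) = 90.00°
∠(j52 + 80) = arctan(52/80) = 33.02°
∠G(j52) = 90.00° − 33.02° = 56.98°

57.0°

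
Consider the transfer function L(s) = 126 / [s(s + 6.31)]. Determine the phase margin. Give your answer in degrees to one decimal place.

31.3°

Gain crossover: |L(jω)| = 1 at ω ≈ 10.4 rad/s.
∠L(j10.4) = −90° − arctan(10.4/6.31) ≈ -148.69°
PM = 180° + (-148.69°) = 31.31°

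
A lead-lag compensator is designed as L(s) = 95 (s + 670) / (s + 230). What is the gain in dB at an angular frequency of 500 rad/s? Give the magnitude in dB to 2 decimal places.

|j500 + 670| = √(500² + 670²) = 836
|j500 + 230| = √(500² + 230²) = 550.4
|L(j500)| = 95 × 836 / 550.4 = 144.31
20 log₁₀(144.31) = 43.186 dB

43.19 dB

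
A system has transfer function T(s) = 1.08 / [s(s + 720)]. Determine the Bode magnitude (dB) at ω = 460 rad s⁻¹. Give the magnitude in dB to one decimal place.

-111.2 dB

|j460 + 720| = √(460² + 720²) = 854.4
|j460| = 460
|T(j460)| = 1.08 / (854.4 × 460) = 2.7479e-06
20 log₁₀(2.7479e-06) = -111.22 dB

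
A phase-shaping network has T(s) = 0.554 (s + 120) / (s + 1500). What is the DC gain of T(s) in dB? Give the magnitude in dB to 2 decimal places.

T(0) = 0.554 × 120 / 1500 = 0.04432
20 log₁₀(0.04432) = -27.068 dB

-27.07 dB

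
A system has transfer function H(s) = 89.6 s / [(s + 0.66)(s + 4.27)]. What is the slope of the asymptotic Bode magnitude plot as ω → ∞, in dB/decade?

-20 dB/decade

With 1 zero and 2 poles, the high-frequency asymptotic slope is 20 × (1 − 2) = -20 dB/decade.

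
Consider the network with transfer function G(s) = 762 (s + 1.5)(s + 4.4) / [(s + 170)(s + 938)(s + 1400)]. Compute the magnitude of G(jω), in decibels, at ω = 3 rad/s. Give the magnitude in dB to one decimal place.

|j3 + 1.5| = √(3² + 1.5²) = 3.354
|j3 + 4.4| = √(3² + 4.4²) = 5.325
|j3 + 170| = √(3² + 170²) = 170
|j3 + 938| = √(3² + 938²) = 938
|j3 + 1400| = √(3² + 1400²) = 1400
|G(j3)| = 762 × 3.354 × 5.325 / (170 × 938 × 1400) = 6.0958e-05
20 log₁₀(6.0958e-05) = -84.30 dB

-84.3 dB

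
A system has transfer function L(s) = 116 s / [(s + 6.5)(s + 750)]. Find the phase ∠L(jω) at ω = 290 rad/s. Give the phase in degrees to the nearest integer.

-20°

∠(j290) = 90.00°
∠(j290 + 6.5) = arctan(290/6.5) = 88.72°
∠(j290 + 750) = arctan(290/750) = 21.14°
∠L(j290) = 90.00° − (88.72° + 21.14°) = -19.86°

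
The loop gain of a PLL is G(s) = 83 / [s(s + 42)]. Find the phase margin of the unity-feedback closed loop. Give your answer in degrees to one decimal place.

Gain crossover: |G(jω)| = 1 at ω ≈ 1.97 rad/sec.
∠G(j1.97) = −90° − arctan(1.97/42) ≈ -92.69°
PM = 180° + (-92.69°) = 87.31°

87.3°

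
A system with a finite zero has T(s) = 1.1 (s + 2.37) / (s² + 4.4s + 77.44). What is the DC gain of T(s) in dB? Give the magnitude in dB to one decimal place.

-29.5 dB

T(0) = 1.1 × 2.37 / 77.44 = 0.033665
20 log₁₀(0.033665) = -29.46 dB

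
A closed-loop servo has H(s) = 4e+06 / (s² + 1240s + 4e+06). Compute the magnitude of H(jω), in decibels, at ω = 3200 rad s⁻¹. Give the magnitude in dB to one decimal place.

-5.3 dB

|(j3200)² + 1240(j3200) + 4e+06| = |-6.24e+06 + j3.968e+06| = 7.395e+06
|H(j3200)| = 4e+06 / 7.395e+06 = 0.54092
20 log₁₀(0.54092) = -5.34 dB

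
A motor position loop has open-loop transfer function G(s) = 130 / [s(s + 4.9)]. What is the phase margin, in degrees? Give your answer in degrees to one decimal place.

24.2°

Gain crossover: |G(jω)| = 1 at ω ≈ 10.9 rad s⁻¹.
∠G(j10.9) = −90° − arctan(10.9/4.9) ≈ -155.77°
PM = 180° + (-155.77°) = 24.23°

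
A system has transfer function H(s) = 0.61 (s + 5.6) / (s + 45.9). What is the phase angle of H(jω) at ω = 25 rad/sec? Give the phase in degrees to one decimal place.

48.8°

∠(j25 + 5.6) = arctan(25/5.6) = 77.37°
∠(j25 + 45.9) = arctan(25/45.9) = 28.58°
∠H(j25) = 77.37° − 28.58° = 48.80°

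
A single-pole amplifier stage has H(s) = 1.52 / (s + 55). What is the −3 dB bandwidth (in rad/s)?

For a single-pole low-pass, the −3 dB point is at the pole: ω = 55 rad/s.

55 rad/s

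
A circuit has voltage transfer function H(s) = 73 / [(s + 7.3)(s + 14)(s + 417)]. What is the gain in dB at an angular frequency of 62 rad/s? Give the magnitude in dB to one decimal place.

-87.2 dB

|j62 + 7.3| = √(62² + 7.3²) = 62.43
|j62 + 14| = √(62² + 14²) = 63.56
|j62 + 417| = √(62² + 417²) = 421.6
|H(j62)| = 73 / (62.43 × 63.56 × 421.6) = 4.3638e-05
20 log₁₀(4.3638e-05) = -87.20 dB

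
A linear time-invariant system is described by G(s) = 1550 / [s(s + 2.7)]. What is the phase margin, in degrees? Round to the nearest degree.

Gain crossover: |G(jω)| = 1 at ω ≈ 39.3 rad/s.
∠G(j39.3) = −90° − arctan(39.3/2.7) ≈ -176.07°
PM = 180° + (-176.07°) = 3.93°

4°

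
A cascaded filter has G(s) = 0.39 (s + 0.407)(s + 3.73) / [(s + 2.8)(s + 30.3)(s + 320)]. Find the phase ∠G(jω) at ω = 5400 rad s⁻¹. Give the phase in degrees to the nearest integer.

-86°

∠(j5400 + 0.407) = arctan(5400/0.407) = 90.00°
∠(j5400 + 3.73) = arctan(5400/3.73) = 89.96°
∠(j5400 + 2.8) = arctan(5400/2.8) = 89.97°
∠(j5400 + 30.3) = arctan(5400/30.3) = 89.68°
∠(j5400 + 320) = arctan(5400/320) = 86.61°
∠G(j5400) = 90.00° + 89.96° − (89.97° + 89.68° + 86.61°) = -86.30°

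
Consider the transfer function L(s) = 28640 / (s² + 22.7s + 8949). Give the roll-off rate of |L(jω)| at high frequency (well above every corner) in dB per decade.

With 0 zeros and 2 poles, the high-frequency asymptotic slope is 20 × (0 − 2) = -40 dB/decade.

-40 dB/decade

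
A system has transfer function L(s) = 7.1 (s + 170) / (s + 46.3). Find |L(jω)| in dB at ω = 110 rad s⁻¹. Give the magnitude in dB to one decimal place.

|j110 + 170| = √(110² + 170²) = 202.5
|j110 + 46.3| = √(110² + 46.3²) = 119.3
|L(j110)| = 7.1 × 202.5 / 119.3 = 12.046
20 log₁₀(12.046) = 21.62 dB

21.6 dB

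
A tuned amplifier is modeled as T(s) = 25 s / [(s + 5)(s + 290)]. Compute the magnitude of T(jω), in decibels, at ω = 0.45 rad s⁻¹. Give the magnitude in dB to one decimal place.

|j0.45| = 0.45
|j0.45 + 5| = √(0.45² + 5²) = 5.02
|j0.45 + 290| = √(0.45² + 290²) = 290
|T(j0.45)| = 25 × 0.45 / (5.02 × 290) = 0.0077274
20 log₁₀(0.0077274) = -42.24 dB

-42.2 dB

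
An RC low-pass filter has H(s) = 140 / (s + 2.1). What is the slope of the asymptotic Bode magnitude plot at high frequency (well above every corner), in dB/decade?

With 0 zeros and 1 pole, the high-frequency asymptotic slope is 20 × (0 − 1) = -20 dB/decade.

-20 dB/decade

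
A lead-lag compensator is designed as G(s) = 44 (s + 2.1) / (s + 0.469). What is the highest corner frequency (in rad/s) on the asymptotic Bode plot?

2.1 rad/s

Break frequencies occur at each pole and zero magnitude: 0.469 rad/s, 2.1 rad/s.
The highest is 2.1 rad/s.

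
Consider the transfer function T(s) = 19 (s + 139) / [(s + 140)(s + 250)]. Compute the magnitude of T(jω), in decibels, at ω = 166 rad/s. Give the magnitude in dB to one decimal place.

|j166 + 139| = √(166² + 139²) = 216.5
|j166 + 140| = √(166² + 140²) = 217.2
|j166 + 250| = √(166² + 250²) = 300.1
|T(j166)| = 19 × 216.5 / (217.2 × 300.1) = 0.063126
20 log₁₀(0.063126) = -24.00 dB

-24.0 dB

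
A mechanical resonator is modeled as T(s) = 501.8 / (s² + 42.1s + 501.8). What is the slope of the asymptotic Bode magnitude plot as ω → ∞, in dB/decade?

-40 dB/decade

With 0 zeros and 2 poles, the high-frequency asymptotic slope is 20 × (0 − 2) = -40 dB/decade.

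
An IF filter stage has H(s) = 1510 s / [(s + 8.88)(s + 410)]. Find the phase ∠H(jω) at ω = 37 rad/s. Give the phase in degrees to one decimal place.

∠(j37) = 90.00°
∠(j37 + 8.88) = arctan(37/8.88) = 76.50°
∠(j37 + 410) = arctan(37/410) = 5.16°
∠H(j37) = 90.00° − (76.50° + 5.16°) = 8.34°

8.3 deg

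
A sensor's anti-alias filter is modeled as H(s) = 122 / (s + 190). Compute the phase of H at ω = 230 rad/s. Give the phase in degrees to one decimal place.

-50.4°

∠(j230 + 190) = arctan(230/190) = 50.44°
∠H(j230) = −50.44° = -50.44°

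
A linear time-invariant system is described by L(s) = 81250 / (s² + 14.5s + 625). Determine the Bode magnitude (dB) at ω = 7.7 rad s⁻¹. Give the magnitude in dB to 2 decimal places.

|(j7.7)² + 14.5(j7.7) + 625| = |565.71 + j111.65| = 576.6
|L(j7.7)| = 81250 / 576.6 = 140.91
20 log₁₀(140.91) = 42.979 dB

42.98 dB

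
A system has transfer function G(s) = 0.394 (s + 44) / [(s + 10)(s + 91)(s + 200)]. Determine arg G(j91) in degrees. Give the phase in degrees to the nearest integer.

∠(j91 + 44) = arctan(91/44) = 64.20°
∠(j91 + 10) = arctan(91/10) = 83.73°
∠(j91 + 91) = arctan(91/91) = 45.00°
∠(j91 + 200) = arctan(91/200) = 24.47°
∠G(j91) = 64.20° − (83.73° + 45.00° + 24.47°) = -89.00°

-89°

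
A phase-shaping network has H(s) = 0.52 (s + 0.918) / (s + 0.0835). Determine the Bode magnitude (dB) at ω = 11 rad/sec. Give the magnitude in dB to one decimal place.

-5.7 dB

|j11 + 0.918| = √(11² + 0.918²) = 11.04
|j11 + 0.0835| = √(11² + 0.0835²) = 11
|H(j11)| = 0.52 × 11.04 / 11 = 0.52179
20 log₁₀(0.52179) = -5.65 dB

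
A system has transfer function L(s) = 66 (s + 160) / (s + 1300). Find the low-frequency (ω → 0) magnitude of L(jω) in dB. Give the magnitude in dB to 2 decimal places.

18.19 dB

L(0) = 66 × 160 / 1300 = 8.1231
20 log₁₀(8.1231) = 18.194 dB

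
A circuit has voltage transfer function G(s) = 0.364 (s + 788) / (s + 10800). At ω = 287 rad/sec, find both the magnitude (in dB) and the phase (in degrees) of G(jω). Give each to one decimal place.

|j287 + 788| = √(287² + 788²) = 838.6
|j287 + 10800| = √(287² + 10800²) = 1.08e+04
|G(j287)| = 0.364 × 838.6 / 1.08e+04 = 0.028255
20 log₁₀(0.028255) = -30.98 dB
∠(j287 + 788) = arctan(287/788) = 20.01°
∠(j287 + 10800) = arctan(287/10800) = 1.52°
∠G(j287) = 20.01° − 1.52° = 18.49°

|G| = -31.0 dB, ∠G = 18.5 deg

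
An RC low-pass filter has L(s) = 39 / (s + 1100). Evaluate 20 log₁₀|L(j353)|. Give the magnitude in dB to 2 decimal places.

|j353 + 1100| = √(353² + 1100²) = 1155
|L(j353)| = 39 / 1155 = 0.033759
20 log₁₀(0.033759) = -29.432 dB

-29.43 dB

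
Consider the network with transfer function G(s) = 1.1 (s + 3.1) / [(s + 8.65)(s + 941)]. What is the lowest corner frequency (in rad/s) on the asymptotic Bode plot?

Break frequencies occur at each pole and zero magnitude: 3.1 rad/s, 8.65 rad/s, 941 rad/s.
The lowest is 3.1 rad/s.

3.1 rad/s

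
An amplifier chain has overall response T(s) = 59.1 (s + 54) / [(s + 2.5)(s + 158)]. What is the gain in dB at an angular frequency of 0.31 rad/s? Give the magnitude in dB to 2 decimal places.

18.08 dB

|j0.31 + 54| = √(0.31² + 54²) = 54
|j0.31 + 2.5| = √(0.31² + 2.5²) = 2.519
|j0.31 + 158| = √(0.31² + 158²) = 158
|T(j0.31)| = 59.1 × 54 / (2.519 × 158) = 8.0182
20 log₁₀(8.0182) = 18.082 dB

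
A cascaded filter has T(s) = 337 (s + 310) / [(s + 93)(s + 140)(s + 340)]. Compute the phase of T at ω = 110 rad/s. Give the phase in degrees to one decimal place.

∠(j110 + 310) = arctan(110/310) = 19.54°
∠(j110 + 93) = arctan(110/93) = 49.79°
∠(j110 + 140) = arctan(110/140) = 38.16°
∠(j110 + 340) = arctan(110/340) = 17.93°
∠T(j110) = 19.54° − (49.79° + 38.16° + 17.93°) = -86.34°

-86.3°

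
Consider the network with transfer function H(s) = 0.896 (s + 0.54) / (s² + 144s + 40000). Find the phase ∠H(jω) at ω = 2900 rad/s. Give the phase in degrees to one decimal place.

-87.2°

∠(j2900 + 0.54) = arctan(2900/0.54) = 89.99°
∠[(j2900)² + 144(j2900) + 40000] = ∠[-8.37e+06 + j4.176e+05] = 177.14°
∠H(j2900) = 89.99° − 177.14° = -87.15°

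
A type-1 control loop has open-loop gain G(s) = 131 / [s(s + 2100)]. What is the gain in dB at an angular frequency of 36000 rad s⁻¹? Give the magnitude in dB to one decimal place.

|j36000 + 2100| = √(36000² + 2100²) = 3.606e+04
|j36000| = 3.6e+04
|G(j36000)| = 131 / (3.606e+04 × 3.6e+04) = 1.0091e-07
20 log₁₀(1.0091e-07) = -139.92 dB

-139.9 dB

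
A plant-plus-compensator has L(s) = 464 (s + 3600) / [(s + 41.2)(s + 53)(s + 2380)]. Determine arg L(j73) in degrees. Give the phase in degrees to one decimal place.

∠(j73 + 3600) = arctan(73/3600) = 1.16°
∠(j73 + 41.2) = arctan(73/41.2) = 60.56°
∠(j73 + 53) = arctan(73/53) = 54.02°
∠(j73 + 2380) = arctan(73/2380) = 1.76°
∠L(j73) = 1.16° − (60.56° + 54.02° + 1.76°) = -115.17°

-115.2°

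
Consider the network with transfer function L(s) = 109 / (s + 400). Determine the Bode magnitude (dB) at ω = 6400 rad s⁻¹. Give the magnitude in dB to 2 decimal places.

|j6400 + 400| = √(6400² + 400²) = 6412
|L(j6400)| = 109 / 6412 = 0.016998
20 log₁₀(0.016998) = -35.392 dB

-35.39 dB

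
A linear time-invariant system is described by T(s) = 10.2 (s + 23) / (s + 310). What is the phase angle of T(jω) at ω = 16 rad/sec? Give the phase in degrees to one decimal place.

31.9°

∠(j16 + 23) = arctan(16/23) = 34.82°
∠(j16 + 310) = arctan(16/310) = 2.95°
∠T(j16) = 34.82° − 2.95° = 31.87°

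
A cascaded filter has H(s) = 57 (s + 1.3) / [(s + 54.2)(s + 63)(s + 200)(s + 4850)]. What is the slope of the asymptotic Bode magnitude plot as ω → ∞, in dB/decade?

With 1 zero and 4 poles, the high-frequency asymptotic slope is 20 × (1 − 4) = -60 dB/decade.

-60 dB/decade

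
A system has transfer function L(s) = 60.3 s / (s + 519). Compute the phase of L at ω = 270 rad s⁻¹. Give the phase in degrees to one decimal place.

∠(j270) = 90.00°
∠(j270 + 519) = arctan(270/519) = 27.48°
∠L(j270) = 90.00° − 27.48° = 62.52°

62.5°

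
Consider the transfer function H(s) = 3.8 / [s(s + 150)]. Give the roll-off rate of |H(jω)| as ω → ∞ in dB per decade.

With 0 zeros and 2 poles, the high-frequency asymptotic slope is 20 × (0 − 2) = -40 dB/decade.

-40 dB/decade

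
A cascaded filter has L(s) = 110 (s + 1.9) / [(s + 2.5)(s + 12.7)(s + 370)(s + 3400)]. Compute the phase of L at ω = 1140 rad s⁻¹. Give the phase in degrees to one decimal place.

-179.9°

∠(j1140 + 1.9) = arctan(1140/1.9) = 89.90°
∠(j1140 + 2.5) = arctan(1140/2.5) = 89.87°
∠(j1140 + 12.7) = arctan(1140/12.7) = 89.36°
∠(j1140 + 370) = arctan(1140/370) = 72.02°
∠(j1140 + 3400) = arctan(1140/3400) = 18.54°
∠L(j1140) = 89.90° − (89.87° + 89.36° + 72.02° + 18.54°) = -179.89°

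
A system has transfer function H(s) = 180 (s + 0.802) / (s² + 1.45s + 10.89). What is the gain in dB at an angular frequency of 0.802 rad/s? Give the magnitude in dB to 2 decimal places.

|j0.802 + 0.802| = √(0.802² + 0.802²) = 1.134
|(j0.802)² + 1.45(j0.802) + 10.89| = |10.247 + j1.1629| = 10.31
|H(j0.802)| = 180 × 1.134 / 10.31 = 19.797
20 log₁₀(19.797) = 25.932 dB

25.93 dB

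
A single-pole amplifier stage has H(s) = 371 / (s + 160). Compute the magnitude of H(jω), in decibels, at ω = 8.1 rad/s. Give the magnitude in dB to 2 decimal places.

7.29 dB

|j8.1 + 160| = √(8.1² + 160²) = 160.2
|H(j8.1)| = 371 / 160.2 = 2.3158
20 log₁₀(2.3158) = 7.294 dB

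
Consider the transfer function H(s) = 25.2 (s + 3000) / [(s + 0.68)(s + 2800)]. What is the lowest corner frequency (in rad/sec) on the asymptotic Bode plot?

Break frequencies occur at each pole and zero magnitude: 0.68 rad/sec, 2800 rad/sec, 3000 rad/sec.
The lowest is 0.68 rad/sec.

0.68 rad/sec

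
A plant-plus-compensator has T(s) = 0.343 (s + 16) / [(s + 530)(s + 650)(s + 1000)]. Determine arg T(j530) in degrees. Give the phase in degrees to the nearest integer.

∠(j530 + 16) = arctan(530/16) = 88.27°
∠(j530 + 530) = arctan(530/530) = 45.00°
∠(j530 + 650) = arctan(530/650) = 39.19°
∠(j530 + 1000) = arctan(530/1000) = 27.92°
∠T(j530) = 88.27° − (45.00° + 39.19° + 27.92°) = -23.85°

-24°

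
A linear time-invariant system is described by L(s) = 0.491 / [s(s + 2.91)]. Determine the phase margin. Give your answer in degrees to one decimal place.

Gain crossover: |L(jω)| = 1 at ω ≈ 0.168 rad/s.
∠L(j0.168) = −90° − arctan(0.168/2.91) ≈ -93.31°
PM = 180° + (-93.31°) = 86.69°

86.7°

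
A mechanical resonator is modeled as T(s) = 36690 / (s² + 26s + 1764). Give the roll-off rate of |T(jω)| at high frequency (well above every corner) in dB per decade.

-40 dB/decade

With 0 zeros and 2 poles, the high-frequency asymptotic slope is 20 × (0 − 2) = -40 dB/decade.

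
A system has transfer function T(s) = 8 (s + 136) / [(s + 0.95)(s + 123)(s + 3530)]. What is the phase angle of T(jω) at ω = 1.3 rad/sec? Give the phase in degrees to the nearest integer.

-54°

∠(j1.3 + 136) = arctan(1.3/136) = 0.55°
∠(j1.3 + 0.95) = arctan(1.3/0.95) = 53.84°
∠(j1.3 + 123) = arctan(1.3/123) = 0.61°
∠(j1.3 + 3530) = arctan(1.3/3530) = 0.02°
∠T(j1.3) = 0.55° − (53.84° + 0.61° + 0.02°) = -53.92°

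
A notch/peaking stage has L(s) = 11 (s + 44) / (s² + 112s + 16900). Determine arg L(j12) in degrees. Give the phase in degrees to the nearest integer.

11 deg

∠(j12 + 44) = arctan(12/44) = 15.26°
∠[(j12)² + 112(j12) + 16900] = ∠[16756 + j1344] = 4.59°
∠L(j12) = 15.26° − 4.59° = 10.67°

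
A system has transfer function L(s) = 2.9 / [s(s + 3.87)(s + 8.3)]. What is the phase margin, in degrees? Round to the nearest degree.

88°

Gain crossover: |L(jω)| = 1 at ω ≈ 0.0903 rad/s.
∠L(j0.0903) = −90° − arctan(0.0903/3.87) − arctan(0.0903/8.3) ≈ -91.96°
PM = 180° + (-91.96°) = 88.04°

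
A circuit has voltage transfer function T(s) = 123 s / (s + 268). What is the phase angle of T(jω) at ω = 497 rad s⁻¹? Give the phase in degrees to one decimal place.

28.3°

∠(j497) = 90.00°
∠(j497 + 268) = arctan(497/268) = 61.66°
∠T(j497) = 90.00° − 61.66° = 28.34°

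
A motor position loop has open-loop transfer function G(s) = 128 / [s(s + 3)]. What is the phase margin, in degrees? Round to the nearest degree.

Gain crossover: |G(jω)| = 1 at ω ≈ 11.1 rad/sec.
∠G(j11.1) = −90° − arctan(11.1/3) ≈ -164.90°
PM = 180° + (-164.90°) = 15.10°

15°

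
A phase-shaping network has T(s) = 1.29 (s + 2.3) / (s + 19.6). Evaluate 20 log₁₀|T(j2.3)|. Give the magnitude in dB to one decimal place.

|j2.3 + 2.3| = √(2.3² + 2.3²) = 3.253
|j2.3 + 19.6| = √(2.3² + 19.6²) = 19.73
|T(j2.3)| = 1.29 × 3.253 / 19.73 = 0.21262
20 log₁₀(0.21262) = -13.45 dB

-13.4 dB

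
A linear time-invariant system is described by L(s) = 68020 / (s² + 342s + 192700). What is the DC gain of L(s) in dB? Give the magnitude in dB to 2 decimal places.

-9.04 dB

L(0) = 68020 / 192700 = 0.35298
20 log₁₀(0.35298) = -9.045 dB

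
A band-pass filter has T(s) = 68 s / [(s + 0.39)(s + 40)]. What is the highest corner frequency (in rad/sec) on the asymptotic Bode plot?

40 rad/sec

Break frequencies occur at each pole and zero magnitude: 0.39 rad/sec, 40 rad/sec.
The highest is 40 rad/sec.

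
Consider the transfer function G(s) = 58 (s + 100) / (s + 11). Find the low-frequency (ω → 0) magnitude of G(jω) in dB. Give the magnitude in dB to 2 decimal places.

G(0) = 58 × 100 / 11 = 527.27
20 log₁₀(527.27) = 54.441 dB

54.44 dB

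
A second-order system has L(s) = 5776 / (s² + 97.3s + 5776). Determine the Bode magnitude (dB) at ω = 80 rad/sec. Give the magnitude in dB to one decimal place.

-2.6 dB

|(j80)² + 97.3(j80) + 5776| = |-624 + j7784| = 7809
|L(j80)| = 5776 / 7809 = 0.73966
20 log₁₀(0.73966) = -2.62 dB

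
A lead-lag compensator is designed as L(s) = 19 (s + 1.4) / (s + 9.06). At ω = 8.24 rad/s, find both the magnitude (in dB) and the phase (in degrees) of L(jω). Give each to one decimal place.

|j8.24 + 1.4| = √(8.24² + 1.4²) = 8.358
|j8.24 + 9.06| = √(8.24² + 9.06²) = 12.25
|L(j8.24)| = 19 × 8.358 / 12.25 = 12.967
20 log₁₀(12.967) = 22.26 dB
∠(j8.24 + 1.4) = arctan(8.24/1.4) = 80.36°
∠(j8.24 + 9.06) = arctan(8.24/9.06) = 42.29°
∠L(j8.24) = 80.36° − 42.29° = 38.07°

|L| = 22.3 dB, ∠L = 38.1 deg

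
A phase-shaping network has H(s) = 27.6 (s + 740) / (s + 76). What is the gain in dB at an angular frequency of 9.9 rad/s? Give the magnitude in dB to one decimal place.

|j9.9 + 740| = √(9.9² + 740²) = 740.1
|j9.9 + 76| = √(9.9² + 76²) = 76.64
|H(j9.9)| = 27.6 × 740.1 / 76.64 = 266.51
20 log₁₀(266.51) = 48.51 dB

48.5 dB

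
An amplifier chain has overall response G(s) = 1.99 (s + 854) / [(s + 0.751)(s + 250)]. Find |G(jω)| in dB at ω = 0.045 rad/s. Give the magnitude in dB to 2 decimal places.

19.12 dB

|j0.045 + 854| = √(0.045² + 854²) = 854
|j0.045 + 0.751| = √(0.045² + 0.751²) = 0.7523
|j0.045 + 250| = √(0.045² + 250²) = 250
|G(j0.045)| = 1.99 × 854 / (0.7523 × 250) = 9.0355
20 log₁₀(9.0355) = 19.119 dB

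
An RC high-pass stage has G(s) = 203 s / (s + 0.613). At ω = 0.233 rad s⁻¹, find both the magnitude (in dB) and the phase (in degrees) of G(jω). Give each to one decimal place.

|G| = 37.2 dB, ∠G = 69.2 deg

|j0.233| = 0.233
|j0.233 + 0.613| = √(0.233² + 0.613²) = 0.6558
|G(j0.233)| = 203 × 0.233 / 0.6558 = 72.125
20 log₁₀(72.125) = 37.16 dB
∠(j0.233) = 90.00°
∠(j0.233 + 0.613) = arctan(0.233/0.613) = 20.81°
∠G(j0.233) = 90.00° − 20.81° = 69.19°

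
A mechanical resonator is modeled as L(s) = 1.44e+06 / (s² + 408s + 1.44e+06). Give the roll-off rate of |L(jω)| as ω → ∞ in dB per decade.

With 0 zeros and 2 poles, the high-frequency asymptotic slope is 20 × (0 − 2) = -40 dB/decade.

-40 dB/decade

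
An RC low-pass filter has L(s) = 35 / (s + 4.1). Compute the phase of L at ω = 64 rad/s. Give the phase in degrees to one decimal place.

∠(j64 + 4.1) = arctan(64/4.1) = 86.33°
∠L(j64) = −86.33° = -86.33°

-86.3°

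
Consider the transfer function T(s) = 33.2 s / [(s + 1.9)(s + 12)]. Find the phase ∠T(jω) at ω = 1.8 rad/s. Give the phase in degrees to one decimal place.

38.0°

∠(j1.8) = 90.00°
∠(j1.8 + 1.9) = arctan(1.8/1.9) = 43.45°
∠(j1.8 + 12) = arctan(1.8/12) = 8.53°
∠T(j1.8) = 90.00° − (43.45° + 8.53°) = 38.02°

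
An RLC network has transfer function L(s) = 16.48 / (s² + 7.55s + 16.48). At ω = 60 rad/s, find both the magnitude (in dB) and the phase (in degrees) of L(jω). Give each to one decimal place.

|L| = -46.8 dB, ∠L = -172.8°

|(j60)² + 7.55(j60) + 16.48| = |-3583.5 + j453| = 3612
|L(j60)| = 16.48 / 3612 = 0.0045625
20 log₁₀(0.0045625) = -46.82 dB
∠[(j60)² + 7.55(j60) + 16.48] = ∠[-3583.5 + j453] = 172.80°
∠L(j60) = −172.80° = -172.80°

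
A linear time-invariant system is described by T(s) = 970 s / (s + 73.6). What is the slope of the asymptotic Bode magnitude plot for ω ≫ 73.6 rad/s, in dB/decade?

With 1 zero and 1 pole, the high-frequency asymptotic slope is 20 × (1 − 1) = 0 dB/decade.

0 dB/decade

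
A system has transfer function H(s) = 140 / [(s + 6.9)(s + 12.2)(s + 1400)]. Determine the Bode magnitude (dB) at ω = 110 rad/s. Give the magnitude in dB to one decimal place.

-101.8 dB

|j110 + 6.9| = √(110² + 6.9²) = 110.2
|j110 + 12.2| = √(110² + 12.2²) = 110.7
|j110 + 1400| = √(110² + 1400²) = 1404
|H(j110)| = 140 / (110.2 × 110.7 × 1404) = 8.1728e-06
20 log₁₀(8.1728e-06) = -101.75 dB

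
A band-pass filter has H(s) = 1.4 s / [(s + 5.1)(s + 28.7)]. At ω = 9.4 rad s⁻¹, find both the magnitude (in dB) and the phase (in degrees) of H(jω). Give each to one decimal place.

|j9.4| = 9.4
|j9.4 + 5.1| = √(9.4² + 5.1²) = 10.69
|j9.4 + 28.7| = √(9.4² + 28.7²) = 30.2
|H(j9.4)| = 1.4 × 9.4 / (10.69 × 30.2) = 0.040747
20 log₁₀(0.040747) = -27.80 dB
∠(j9.4) = 90.00°
∠(j9.4 + 5.1) = arctan(9.4/5.1) = 61.52°
∠(j9.4 + 28.7) = arctan(9.4/28.7) = 18.13°
∠H(j9.4) = 90.00° − (61.52° + 18.13°) = 10.35°

|H| = -27.8 dB, ∠H = 10.3°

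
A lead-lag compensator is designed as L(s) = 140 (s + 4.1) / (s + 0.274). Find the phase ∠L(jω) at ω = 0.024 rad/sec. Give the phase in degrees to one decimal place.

∠(j0.024 + 4.1) = arctan(0.024/4.1) = 0.34°
∠(j0.024 + 0.274) = arctan(0.024/0.274) = 5.01°
∠L(j0.024) = 0.34° − 5.01° = -4.67°

-4.7 deg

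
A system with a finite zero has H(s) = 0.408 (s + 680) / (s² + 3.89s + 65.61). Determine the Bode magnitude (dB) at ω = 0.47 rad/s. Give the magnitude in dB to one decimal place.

12.5 dB

|j0.47 + 680| = √(0.47² + 680²) = 680
|(j0.47)² + 3.89(j0.47) + 65.61| = |65.389 + j1.8283| = 65.41
|H(j0.47)| = 0.408 × 680 / 65.41 = 4.2413
20 log₁₀(4.2413) = 12.55 dB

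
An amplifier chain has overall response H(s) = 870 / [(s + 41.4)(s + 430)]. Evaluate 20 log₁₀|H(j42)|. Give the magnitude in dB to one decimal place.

|j42 + 41.4| = √(42² + 41.4²) = 58.97
|j42 + 430| = √(42² + 430²) = 432
|H(j42)| = 870 / (58.97 × 432) = 0.034145
20 log₁₀(0.034145) = -29.33 dB

-29.3 dB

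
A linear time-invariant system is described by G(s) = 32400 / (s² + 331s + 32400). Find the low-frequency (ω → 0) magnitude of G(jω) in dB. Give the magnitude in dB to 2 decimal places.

0.00 dB

G(0) = 32400 / 32400 = 1
20 log₁₀(1) = 0.000 dB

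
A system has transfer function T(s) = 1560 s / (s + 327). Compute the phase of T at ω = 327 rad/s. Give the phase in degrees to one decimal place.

∠(j327) = 90.00°
∠(j327 + 327) = arctan(327/327) = 45.00°
∠T(j327) = 90.00° − 45.00° = 45.00°

45.0°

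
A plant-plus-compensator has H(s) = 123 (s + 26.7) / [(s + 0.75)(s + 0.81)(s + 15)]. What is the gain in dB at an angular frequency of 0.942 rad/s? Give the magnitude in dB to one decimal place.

43.3 dB

|j0.942 + 26.7| = √(0.942² + 26.7²) = 26.72
|j0.942 + 0.75| = √(0.942² + 0.75²) = 1.204
|j0.942 + 0.81| = √(0.942² + 0.81²) = 1.242
|j0.942 + 15| = √(0.942² + 15²) = 15.03
|H(j0.942)| = 123 × 26.72 / (1.204 × 1.242 × 15.03) = 146.16
20 log₁₀(146.16) = 43.30 dB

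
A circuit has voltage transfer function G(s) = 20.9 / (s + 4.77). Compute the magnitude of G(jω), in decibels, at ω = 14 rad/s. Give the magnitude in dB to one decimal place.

3.0 dB

|j14 + 4.77| = √(14² + 4.77²) = 14.79
|G(j14)| = 20.9 / 14.79 = 1.4131
20 log₁₀(1.4131) = 3.00 dB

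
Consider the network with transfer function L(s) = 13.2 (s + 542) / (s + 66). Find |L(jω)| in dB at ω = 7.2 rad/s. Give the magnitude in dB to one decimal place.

40.6 dB

|j7.2 + 542| = √(7.2² + 542²) = 542
|j7.2 + 66| = √(7.2² + 66²) = 66.39
|L(j7.2)| = 13.2 × 542 / 66.39 = 107.77
20 log₁₀(107.77) = 40.65 dB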